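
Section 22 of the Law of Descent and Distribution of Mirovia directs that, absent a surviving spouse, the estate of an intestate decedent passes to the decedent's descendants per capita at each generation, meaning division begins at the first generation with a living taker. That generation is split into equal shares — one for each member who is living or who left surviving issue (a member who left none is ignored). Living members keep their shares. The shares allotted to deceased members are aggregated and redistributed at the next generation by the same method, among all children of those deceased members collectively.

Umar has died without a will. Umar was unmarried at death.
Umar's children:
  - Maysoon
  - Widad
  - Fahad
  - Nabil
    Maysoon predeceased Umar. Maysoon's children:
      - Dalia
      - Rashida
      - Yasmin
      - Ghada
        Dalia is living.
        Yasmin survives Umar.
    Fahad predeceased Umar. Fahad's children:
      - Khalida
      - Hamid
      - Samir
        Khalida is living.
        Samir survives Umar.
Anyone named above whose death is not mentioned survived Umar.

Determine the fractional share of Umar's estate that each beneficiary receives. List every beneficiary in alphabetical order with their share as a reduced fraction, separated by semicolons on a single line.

Dalia 1/14; Ghada 1/14; Hamid 1/14; Khalida 1/14; Nabil 1/4; Rashida 1/14; Samir 1/14; Widad 1/4; Yasmin 1/14

There is no surviving spouse, so the entire estate passes to Umar's descendants per capita at each generation.
At generation 1 (Maysoon, Widad, Fahad, Nabil) there are 4 shares of (1)/4 = 1/4 each.
Living: Widad and Nabil — each takes 1/4.
Deceased: Maysoon and Fahad. Their combined 1/2 is pooled and carried to generation 2.
At generation 2 (Dalia, Rashida, Yasmin, Ghada, Khalida, Hamid, Samir) there are 7 shares of (1/2)/7 = 1/14 each.
Living: Dalia, Rashida, Yasmin, Ghada, Khalida, Hamid, and Samir — each takes 1/14.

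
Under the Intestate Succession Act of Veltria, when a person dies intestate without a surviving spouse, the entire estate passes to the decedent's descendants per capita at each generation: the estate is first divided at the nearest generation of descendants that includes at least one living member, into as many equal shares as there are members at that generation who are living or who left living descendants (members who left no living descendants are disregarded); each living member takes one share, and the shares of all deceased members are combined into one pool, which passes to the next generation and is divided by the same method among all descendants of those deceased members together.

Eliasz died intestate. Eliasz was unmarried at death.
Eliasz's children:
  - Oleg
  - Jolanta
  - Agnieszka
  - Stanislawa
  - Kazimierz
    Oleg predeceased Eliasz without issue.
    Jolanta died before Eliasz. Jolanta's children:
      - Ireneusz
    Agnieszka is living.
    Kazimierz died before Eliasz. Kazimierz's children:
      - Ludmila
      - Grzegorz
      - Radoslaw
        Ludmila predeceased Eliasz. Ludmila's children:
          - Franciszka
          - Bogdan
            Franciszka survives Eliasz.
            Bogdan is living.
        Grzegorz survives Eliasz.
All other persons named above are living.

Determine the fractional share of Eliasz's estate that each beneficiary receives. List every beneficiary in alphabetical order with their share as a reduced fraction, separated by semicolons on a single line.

Agnieszka 1/4; Bogdan 1/16; Franciszka 1/16; Grzegorz 1/8; Ireneusz 1/8; Radoslaw 1/8; Stanislawa 1/4

There is no surviving spouse, so the entire estate passes to Eliasz's descendants per capita at each generation.
At generation 1 (Jolanta, Agnieszka, Stanislawa, Kazimierz) there are 4 shares of (1)/4 = 1/4 each.
Living: Agnieszka and Stanislawa — each takes 1/4.
Deceased: Jolanta and Kazimierz. Their combined 1/2 is pooled and carried to generation 2.
At generation 2 (Ireneusz, Ludmila, Grzegorz, Radoslaw) there are 4 shares of (1/2)/4 = 1/8 each.
Living: Ireneusz, Grzegorz, and Radoslaw — each takes 1/8.
Deceased: Ludmila. That 1/8 share is carried to generation 3.
At generation 3 (Franciszka, Bogdan) there are 2 shares of (1/8)/2 = 1/16 each.
Living: Franciszka and Bogdan — each takes 1/16.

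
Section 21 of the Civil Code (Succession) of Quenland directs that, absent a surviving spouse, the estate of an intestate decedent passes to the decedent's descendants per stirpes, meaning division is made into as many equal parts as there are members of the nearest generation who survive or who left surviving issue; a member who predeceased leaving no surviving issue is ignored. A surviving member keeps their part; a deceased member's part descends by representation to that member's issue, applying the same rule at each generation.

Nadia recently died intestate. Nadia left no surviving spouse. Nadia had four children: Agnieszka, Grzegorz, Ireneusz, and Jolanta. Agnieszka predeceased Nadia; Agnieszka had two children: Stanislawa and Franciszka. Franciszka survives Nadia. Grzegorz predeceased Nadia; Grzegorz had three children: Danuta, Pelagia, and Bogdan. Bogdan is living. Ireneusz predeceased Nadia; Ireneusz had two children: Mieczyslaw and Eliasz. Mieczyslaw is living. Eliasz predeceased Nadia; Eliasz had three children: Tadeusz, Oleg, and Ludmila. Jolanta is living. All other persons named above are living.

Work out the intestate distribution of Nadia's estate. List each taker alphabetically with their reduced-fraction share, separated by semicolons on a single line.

There is no surviving spouse, so the entire estate passes to Nadia's descendants per stirpes.
The estate is divided into 4 equal shares of 1/4 among Agnieszka, Grzegorz, Ireneusz, Jolanta.
Agnieszka predeceased; the 1/4 allotted to Agnieszka's branch passes to Agnieszka's issue by representation.
The 1/4 is divided into 2 equal shares of 1/8 among Stanislawa, Franciszka.
Stanislawa is living and takes 1/8.
Franciszka is living and takes 1/8.
Grzegorz predeceased; the 1/4 allotted to Grzegorz's branch passes to Grzegorz's issue by representation.
The 1/4 is divided into 3 equal shares of 1/12 among Danuta, Pelagia, Bogdan.
Danuta is living and takes 1/12.
Pelagia is living and takes 1/12.
Bogdan is living and takes 1/12.
Ireneusz predeceased; the 1/4 allotted to Ireneusz's branch passes to Ireneusz's issue by representation.
The 1/4 is divided into 2 equal shares of 1/8 among Mieczyslaw, Eliasz.
Mieczyslaw is living and takes 1/8.
Eliasz predeceased; the 1/8 allotted to Eliasz's branch passes to Eliasz's issue by representation.
The 1/8 is divided into 3 equal shares of 1/24 among Tadeusz, Oleg, Ludmila.
Tadeusz is living and takes 1/24.
Oleg is living and takes 1/24.
Ludmila is living and takes 1/24.
Jolanta is living and takes 1/4.

Bogdan 1/12; Danuta 1/12; Franciszka 1/8; Jolanta 1/4; Ludmila 1/24; Mieczyslaw 1/8; Oleg 1/24; Pelagia 1/12; Stanislawa 1/8; Tadeusz 1/24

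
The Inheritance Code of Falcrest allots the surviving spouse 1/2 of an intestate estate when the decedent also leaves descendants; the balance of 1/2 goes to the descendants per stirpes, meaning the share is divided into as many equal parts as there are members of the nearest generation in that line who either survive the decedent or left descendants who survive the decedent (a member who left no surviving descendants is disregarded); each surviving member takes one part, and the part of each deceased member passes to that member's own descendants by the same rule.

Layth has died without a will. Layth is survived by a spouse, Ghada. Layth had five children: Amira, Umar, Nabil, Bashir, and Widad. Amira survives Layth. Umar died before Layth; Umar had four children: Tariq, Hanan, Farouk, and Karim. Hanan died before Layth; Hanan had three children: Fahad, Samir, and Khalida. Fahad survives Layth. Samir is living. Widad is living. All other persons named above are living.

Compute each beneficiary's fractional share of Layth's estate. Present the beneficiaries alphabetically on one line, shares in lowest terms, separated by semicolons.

Amira 1/10; Bashir 1/10; Fahad 1/120; Farouk 1/40; Ghada 1/2; Karim 1/40; Khalida 1/120; Nabil 1/10; Samir 1/120; Tariq 1/40; Widad 1/10

Ghada, as surviving spouse, takes 1/2.
The remaining 1/2 passes to Layth's descendants per stirpes.
The 1/2 is divided into 5 equal shares of 1/10 among Amira, Umar, Nabil, Bashir, Widad.
Amira is living and takes 1/10.
Umar predeceased; the 1/10 allotted to Umar's branch passes to Umar's issue by representation.
The 1/10 is divided into 4 equal shares of 1/40 among Tariq, Hanan, Farouk, Karim.
Tariq is living and takes 1/40.
Hanan predeceased; the 1/40 allotted to Hanan's branch passes to Hanan's issue by representation.
The 1/40 is divided into 3 equal shares of 1/120 among Fahad, Samir, Khalida.
Fahad is living and takes 1/120.
Samir is living and takes 1/120.
Khalida is living and takes 1/120.
Farouk is living and takes 1/40.
Karim is living and takes 1/40.
Nabil is living and takes 1/10.
Bashir is living and takes 1/10.
Widad is living and takes 1/10.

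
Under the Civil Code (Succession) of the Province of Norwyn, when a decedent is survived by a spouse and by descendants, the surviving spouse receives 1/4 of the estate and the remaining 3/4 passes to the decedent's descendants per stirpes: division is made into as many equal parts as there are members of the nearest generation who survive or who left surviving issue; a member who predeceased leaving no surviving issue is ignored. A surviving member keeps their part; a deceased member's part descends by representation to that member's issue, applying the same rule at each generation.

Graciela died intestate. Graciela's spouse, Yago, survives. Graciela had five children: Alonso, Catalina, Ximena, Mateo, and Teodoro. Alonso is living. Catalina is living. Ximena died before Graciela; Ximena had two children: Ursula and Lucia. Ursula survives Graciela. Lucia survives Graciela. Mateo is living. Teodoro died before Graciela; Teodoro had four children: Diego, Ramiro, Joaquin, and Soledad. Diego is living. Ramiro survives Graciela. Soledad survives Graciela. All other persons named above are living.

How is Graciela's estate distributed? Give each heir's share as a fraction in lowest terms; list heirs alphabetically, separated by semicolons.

Yago, as surviving spouse, takes 1/4.
The remaining 3/4 passes to Graciela's descendants per stirpes.
The 3/4 is divided into 5 equal shares of 3/20 among Alonso, Catalina, Ximena, Mateo, Teodoro.
Alonso is living and takes 3/20.
Catalina is living and takes 3/20.
Ximena predeceased; the 3/20 allotted to Ximena's branch passes to Ximena's issue by representation.
The 3/20 is divided into 2 equal shares of 3/40 among Ursula, Lucia.
Ursula is living and takes 3/40.
Lucia is living and takes 3/40.
Mateo is living and takes 3/20.
Teodoro predeceased; the 3/20 allotted to Teodoro's branch passes to Teodoro's issue by representation.
The 3/20 is divided into 4 equal shares of 3/80 among Diego, Ramiro, Joaquin, Soledad.
Diego is living and takes 3/80.
Ramiro is living and takes 3/80.
Joaquin is living and takes 3/80.
Soledad is living and takes 3/80.

Alonso 3/20; Catalina 3/20; Diego 3/80; Joaquin 3/80; Lucia 3/40; Mateo 3/20; Ramiro 3/80; Soledad 3/80; Ursula 3/40; Yago 1/4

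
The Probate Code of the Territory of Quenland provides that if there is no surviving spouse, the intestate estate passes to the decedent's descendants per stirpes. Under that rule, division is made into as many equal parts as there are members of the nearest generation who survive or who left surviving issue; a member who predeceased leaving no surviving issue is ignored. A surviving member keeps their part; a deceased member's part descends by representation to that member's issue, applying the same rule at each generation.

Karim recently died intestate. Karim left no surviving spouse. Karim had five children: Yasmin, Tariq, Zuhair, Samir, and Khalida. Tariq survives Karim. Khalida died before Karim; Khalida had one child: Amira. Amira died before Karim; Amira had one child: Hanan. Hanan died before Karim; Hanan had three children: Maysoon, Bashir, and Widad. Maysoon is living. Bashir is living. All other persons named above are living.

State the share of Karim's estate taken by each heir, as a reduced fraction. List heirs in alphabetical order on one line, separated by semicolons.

There is no surviving spouse, so the entire estate passes to Karim's descendants per stirpes.
The estate is divided into 5 equal shares of 1/5 among Yasmin, Tariq, Zuhair, Samir, Khalida.
Yasmin is living and takes 1/5.
Tariq is living and takes 1/5.
Zuhair is living and takes 1/5.
Samir is living and takes 1/5.
Khalida predeceased; the 1/5 allotted to Khalida's branch passes to Khalida's issue by representation.
Amira's line is the sole branch at this level, so the full 1/5 passes to Amira's issue by representation.
Hanan's line is the sole branch at this level, so the full 1/5 passes to Hanan's issue by representation.
The 1/5 is divided into 3 equal shares of 1/15 among Maysoon, Bashir, Widad.
Maysoon is living and takes 1/15.
Bashir is living and takes 1/15.
Widad is living and takes 1/15.

Bashir 1/15; Maysoon 1/15; Samir 1/5; Tariq 1/5; Widad 1/15; Yasmin 1/5; Zuhair 1/5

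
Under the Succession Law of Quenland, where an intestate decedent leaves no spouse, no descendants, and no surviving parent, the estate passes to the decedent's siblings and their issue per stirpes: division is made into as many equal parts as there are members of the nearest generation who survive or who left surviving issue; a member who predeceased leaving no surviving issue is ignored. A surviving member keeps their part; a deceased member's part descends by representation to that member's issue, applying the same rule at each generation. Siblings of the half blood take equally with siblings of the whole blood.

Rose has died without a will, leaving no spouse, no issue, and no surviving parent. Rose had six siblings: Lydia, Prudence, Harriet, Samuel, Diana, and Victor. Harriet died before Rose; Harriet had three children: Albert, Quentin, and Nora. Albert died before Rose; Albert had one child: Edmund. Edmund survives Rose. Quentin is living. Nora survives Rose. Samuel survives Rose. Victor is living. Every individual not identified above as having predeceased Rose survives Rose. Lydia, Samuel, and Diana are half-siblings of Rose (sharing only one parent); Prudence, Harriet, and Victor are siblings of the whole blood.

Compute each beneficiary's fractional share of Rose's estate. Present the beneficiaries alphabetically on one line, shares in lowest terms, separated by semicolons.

No spouse, descendants, or parent survives, so the estate passes to Rose's siblings per stirpes.
Half-blood and whole-blood siblings take equally under the stated rule.
The estate is divided into 6 equal shares of 1/6 among Lydia, Prudence, Harriet, Samuel, Diana, Victor.
Lydia is living and takes 1/6.
Prudence is living and takes 1/6.
Harriet predeceased; the 1/6 allotted to Harriet's branch passes to Harriet's issue by representation.
The 1/6 is divided into 3 equal shares of 1/18 among Albert, Quentin, Nora.
Albert predeceased; the 1/18 allotted to Albert's branch passes to Albert's issue by representation.
Edmund is the sole taker at this level and receives the full 1/18.
Quentin is living and takes 1/18.
Nora is living and takes 1/18.
Samuel is living and takes 1/6.
Diana is living and takes 1/6.
Victor is living and takes 1/6.

Diana 1/6; Edmund 1/18; Lydia 1/6; Nora 1/18; Prudence 1/6; Quentin 1/18; Samuel 1/6; Victor 1/6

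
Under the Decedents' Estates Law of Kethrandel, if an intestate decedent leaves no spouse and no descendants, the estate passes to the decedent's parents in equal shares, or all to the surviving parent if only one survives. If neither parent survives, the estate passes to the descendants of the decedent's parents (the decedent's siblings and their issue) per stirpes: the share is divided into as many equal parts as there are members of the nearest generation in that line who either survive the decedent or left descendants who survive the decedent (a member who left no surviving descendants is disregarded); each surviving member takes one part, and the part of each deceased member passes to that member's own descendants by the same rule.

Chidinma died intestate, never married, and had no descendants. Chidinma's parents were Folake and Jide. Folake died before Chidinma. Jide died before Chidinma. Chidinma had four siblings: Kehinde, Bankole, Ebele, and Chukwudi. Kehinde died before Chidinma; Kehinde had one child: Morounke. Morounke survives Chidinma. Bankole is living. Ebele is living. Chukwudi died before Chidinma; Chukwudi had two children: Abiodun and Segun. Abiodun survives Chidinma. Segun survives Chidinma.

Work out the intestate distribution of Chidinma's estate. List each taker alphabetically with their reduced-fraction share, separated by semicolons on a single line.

Abiodun 1/8; Bankole 1/4; Ebele 1/4; Morounke 1/4; Segun 1/8

Neither parent survives and there are no descendants, so the estate passes to Chidinma's siblings and their issue per stirpes.
The estate is divided into 4 equal shares of 1/4 among Kehinde, Bankole, Ebele, Chukwudi.
Kehinde predeceased; the 1/4 allotted to Kehinde's branch passes to Kehinde's issue by representation.
Morounke is the sole taker at this level and receives the full 1/4.
Bankole is living and takes 1/4.
Ebele is living and takes 1/4.
Chukwudi predeceased; the 1/4 allotted to Chukwudi's branch passes to Chukwudi's issue by representation.
The 1/4 is divided into 2 equal shares of 1/8 among Abiodun, Segun.
Abiodun is living and takes 1/8.
Segun is living and takes 1/8.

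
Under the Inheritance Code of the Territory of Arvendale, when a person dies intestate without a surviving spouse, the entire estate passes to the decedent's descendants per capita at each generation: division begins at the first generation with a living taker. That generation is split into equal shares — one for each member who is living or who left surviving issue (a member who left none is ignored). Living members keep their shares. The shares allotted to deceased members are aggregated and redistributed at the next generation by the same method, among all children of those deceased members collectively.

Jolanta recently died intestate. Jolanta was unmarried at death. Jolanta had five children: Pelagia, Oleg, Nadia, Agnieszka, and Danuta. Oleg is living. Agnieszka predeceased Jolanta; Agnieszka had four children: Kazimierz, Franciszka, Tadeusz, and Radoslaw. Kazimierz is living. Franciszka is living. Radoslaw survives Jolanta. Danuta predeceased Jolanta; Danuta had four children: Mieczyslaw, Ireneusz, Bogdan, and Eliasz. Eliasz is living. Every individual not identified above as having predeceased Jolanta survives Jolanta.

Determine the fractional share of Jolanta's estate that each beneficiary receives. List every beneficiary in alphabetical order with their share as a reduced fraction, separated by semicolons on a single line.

Bogdan 1/20; Eliasz 1/20; Franciszka 1/20; Ireneusz 1/20; Kazimierz 1/20; Mieczyslaw 1/20; Nadia 1/5; Oleg 1/5; Pelagia 1/5; Radoslaw 1/20; Tadeusz 1/20

There is no surviving spouse, so the entire estate passes to Jolanta's descendants per capita at each generation.
At generation 1 (Pelagia, Oleg, Nadia, Agnieszka, Danuta) there are 5 shares of (1)/5 = 1/5 each.
Living: Pelagia, Oleg, and Nadia — each takes 1/5.
Deceased: Agnieszka and Danuta. Their combined 2/5 is pooled and carried to generation 2.
At generation 2 (Kazimierz, Franciszka, Tadeusz, Radoslaw, Mieczyslaw, Ireneusz, Bogdan, Eliasz) there are 8 shares of (2/5)/8 = 1/20 each.
Living: Kazimierz, Franciszka, Tadeusz, Radoslaw, Mieczyslaw, Ireneusz, Bogdan, and Eliasz — each takes 1/20.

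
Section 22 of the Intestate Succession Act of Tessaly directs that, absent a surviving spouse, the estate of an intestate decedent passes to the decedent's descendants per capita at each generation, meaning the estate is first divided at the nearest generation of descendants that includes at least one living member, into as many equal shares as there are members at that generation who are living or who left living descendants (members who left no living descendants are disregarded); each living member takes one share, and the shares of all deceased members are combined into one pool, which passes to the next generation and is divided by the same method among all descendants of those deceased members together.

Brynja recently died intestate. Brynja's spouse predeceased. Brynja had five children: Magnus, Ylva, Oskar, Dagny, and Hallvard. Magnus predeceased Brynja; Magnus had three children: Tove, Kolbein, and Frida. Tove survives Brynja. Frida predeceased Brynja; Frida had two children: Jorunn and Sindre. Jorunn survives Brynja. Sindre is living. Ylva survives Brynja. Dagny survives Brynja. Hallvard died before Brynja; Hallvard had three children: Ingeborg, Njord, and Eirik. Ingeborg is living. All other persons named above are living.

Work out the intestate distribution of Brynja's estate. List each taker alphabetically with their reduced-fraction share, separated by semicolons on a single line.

Dagny 1/5; Eirik 1/15; Ingeborg 1/15; Jorunn 1/30; Kolbein 1/15; Njord 1/15; Oskar 1/5; Sindre 1/30; Tove 1/15; Ylva 1/5

There is no surviving spouse, so the entire estate passes to Brynja's descendants per capita at each generation.
At generation 1 (Magnus, Ylva, Oskar, Dagny, Hallvard) there are 5 shares of (1)/5 = 1/5 each.
Living: Ylva, Oskar, and Dagny — each takes 1/5.
Deceased: Magnus and Hallvard. Their combined 2/5 is pooled and carried to generation 2.
At generation 2 (Tove, Kolbein, Frida, Ingeborg, Njord, Eirik) there are 6 shares of (2/5)/6 = 1/15 each.
Living: Tove, Kolbein, Ingeborg, Njord, and Eirik — each takes 1/15.
Deceased: Frida. That 1/15 share is carried to generation 3.
At generation 3 (Jorunn, Sindre) there are 2 shares of (1/15)/2 = 1/30 each.
Living: Jorunn and Sindre — each takes 1/30.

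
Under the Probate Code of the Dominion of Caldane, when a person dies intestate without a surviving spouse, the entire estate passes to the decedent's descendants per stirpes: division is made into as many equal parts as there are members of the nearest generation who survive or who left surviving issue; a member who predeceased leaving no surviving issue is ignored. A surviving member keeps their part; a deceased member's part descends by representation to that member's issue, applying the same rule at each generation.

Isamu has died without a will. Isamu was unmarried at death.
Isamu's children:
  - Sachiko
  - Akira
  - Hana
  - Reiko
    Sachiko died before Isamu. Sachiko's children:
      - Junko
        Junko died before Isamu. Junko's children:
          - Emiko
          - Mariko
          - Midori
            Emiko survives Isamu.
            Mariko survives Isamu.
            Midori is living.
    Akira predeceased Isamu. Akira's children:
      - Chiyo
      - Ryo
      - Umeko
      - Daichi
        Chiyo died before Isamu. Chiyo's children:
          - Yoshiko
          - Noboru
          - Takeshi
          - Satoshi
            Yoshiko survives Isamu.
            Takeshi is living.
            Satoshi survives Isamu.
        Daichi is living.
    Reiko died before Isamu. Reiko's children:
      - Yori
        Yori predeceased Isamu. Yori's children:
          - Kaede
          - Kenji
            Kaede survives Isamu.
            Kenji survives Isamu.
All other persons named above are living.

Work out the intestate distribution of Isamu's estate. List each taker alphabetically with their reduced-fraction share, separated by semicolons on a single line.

There is no surviving spouse, so the entire estate passes to Isamu's descendants per stirpes.
The estate is divided into 4 equal shares of 1/4 among Sachiko, Akira, Hana, Reiko.
Sachiko predeceased; the 1/4 allotted to Sachiko's branch passes to Sachiko's issue by representation.
Junko's line is the sole branch at this level, so the full 1/4 passes to Junko's issue by representation.
The 1/4 is divided into 3 equal shares of 1/12 among Emiko, Mariko, Midori.
Emiko is living and takes 1/12.
Mariko is living and takes 1/12.
Midori is living and takes 1/12.
Akira predeceased; the 1/4 allotted to Akira's branch passes to Akira's issue by representation.
The 1/4 is divided into 4 equal shares of 1/16 among Chiyo, Ryo, Umeko, Daichi.
Chiyo predeceased; the 1/16 allotted to Chiyo's branch passes to Chiyo's issue by representation.
The 1/16 is divided into 4 equal shares of 1/64 among Yoshiko, Noboru, Takeshi, Satoshi.
Yoshiko is living and takes 1/64.
Noboru is living and takes 1/64.
Takeshi is living and takes 1/64.
Satoshi is living and takes 1/64.
Ryo is living and takes 1/16.
Umeko is living and takes 1/16.
Daichi is living and takes 1/16.
Hana is living and takes 1/4.
Reiko predeceased; the 1/4 allotted to Reiko's branch passes to Reiko's issue by representation.
Yori's line is the sole branch at this level, so the full 1/4 passes to Yori's issue by representation.
The 1/4 is divided into 2 equal shares of 1/8 among Kaede, Kenji.
Kaede is living and takes 1/8.
Kenji is living and takes 1/8.

Daichi 1/16; Emiko 1/12; Hana 1/4; Kaede 1/8; Kenji 1/8; Mariko 1/12; Midori 1/12; Noboru 1/64; Ryo 1/16; Satoshi 1/64; Takeshi 1/64; Umeko 1/16; Yoshiko 1/64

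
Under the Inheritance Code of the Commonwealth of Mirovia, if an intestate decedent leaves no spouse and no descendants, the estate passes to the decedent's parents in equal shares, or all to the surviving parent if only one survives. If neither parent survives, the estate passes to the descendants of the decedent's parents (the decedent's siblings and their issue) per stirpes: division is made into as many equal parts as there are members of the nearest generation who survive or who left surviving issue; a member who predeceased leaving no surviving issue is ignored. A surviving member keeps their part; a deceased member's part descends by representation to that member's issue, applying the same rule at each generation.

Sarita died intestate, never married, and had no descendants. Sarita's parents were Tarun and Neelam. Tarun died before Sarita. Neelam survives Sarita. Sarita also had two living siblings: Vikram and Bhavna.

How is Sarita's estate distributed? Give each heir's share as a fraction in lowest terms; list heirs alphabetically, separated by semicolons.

Neelam 1

Only one parent, Neelam, survives, so Neelam takes the entire estate. The siblings take nothing because a surviving parent has priority.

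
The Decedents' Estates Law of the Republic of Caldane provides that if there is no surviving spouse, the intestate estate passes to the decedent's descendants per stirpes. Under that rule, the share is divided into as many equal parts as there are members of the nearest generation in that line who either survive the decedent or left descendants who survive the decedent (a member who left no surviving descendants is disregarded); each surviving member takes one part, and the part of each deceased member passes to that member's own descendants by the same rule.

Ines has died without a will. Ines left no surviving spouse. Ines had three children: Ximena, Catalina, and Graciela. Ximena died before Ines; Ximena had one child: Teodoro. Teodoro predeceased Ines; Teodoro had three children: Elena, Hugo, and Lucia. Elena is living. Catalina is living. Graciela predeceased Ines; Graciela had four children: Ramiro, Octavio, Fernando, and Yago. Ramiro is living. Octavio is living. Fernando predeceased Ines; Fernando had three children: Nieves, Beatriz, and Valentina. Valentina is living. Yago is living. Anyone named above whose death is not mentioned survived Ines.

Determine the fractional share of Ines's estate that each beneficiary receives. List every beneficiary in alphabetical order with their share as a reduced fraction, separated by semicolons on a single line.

There is no surviving spouse, so the entire estate passes to Ines's descendants per stirpes.
The estate is divided into 3 equal shares of 1/3 among Ximena, Catalina, Graciela.
Ximena predeceased; the 1/3 allotted to Ximena's branch passes to Ximena's issue by representation.
Teodoro's line is the sole branch at this level, so the full 1/3 passes to Teodoro's issue by representation.
The 1/3 is divided into 3 equal shares of 1/9 among Elena, Hugo, Lucia.
Elena is living and takes 1/9.
Hugo is living and takes 1/9.
Lucia is living and takes 1/9.
Catalina is living and takes 1/3.
Graciela predeceased; the 1/3 allotted to Graciela's branch passes to Graciela's issue by representation.
The 1/3 is divided into 4 equal shares of 1/12 among Ramiro, Octavio, Fernando, Yago.
Ramiro is living and takes 1/12.
Octavio is living and takes 1/12.
Fernando predeceased; the 1/12 allotted to Fernando's branch passes to Fernando's issue by representation.
The 1/12 is divided into 3 equal shares of 1/36 among Nieves, Beatriz, Valentina.
Nieves is living and takes 1/36.
Beatriz is living and takes 1/36.
Valentina is living and takes 1/36.
Yago is living and takes 1/12.

Beatriz 1/36; Catalina 1/3; Elena 1/9; Hugo 1/9; Lucia 1/9; Nieves 1/36; Octavio 1/12; Ramiro 1/12; Valentina 1/36; Yago 1/12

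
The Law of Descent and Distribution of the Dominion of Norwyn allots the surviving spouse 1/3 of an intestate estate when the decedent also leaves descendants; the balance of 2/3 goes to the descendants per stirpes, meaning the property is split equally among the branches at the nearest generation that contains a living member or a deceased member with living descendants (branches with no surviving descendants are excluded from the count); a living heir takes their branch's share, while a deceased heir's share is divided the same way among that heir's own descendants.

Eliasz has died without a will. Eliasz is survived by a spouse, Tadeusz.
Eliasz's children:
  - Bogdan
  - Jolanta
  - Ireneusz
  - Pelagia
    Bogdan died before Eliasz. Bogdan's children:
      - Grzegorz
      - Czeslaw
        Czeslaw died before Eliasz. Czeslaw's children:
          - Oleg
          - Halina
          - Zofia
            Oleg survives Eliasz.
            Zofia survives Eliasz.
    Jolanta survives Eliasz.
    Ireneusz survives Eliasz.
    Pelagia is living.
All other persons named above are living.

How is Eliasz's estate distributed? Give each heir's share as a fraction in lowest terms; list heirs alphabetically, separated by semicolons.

Tadeusz, as surviving spouse, takes 1/3.
The remaining 2/3 passes to Eliasz's descendants per stirpes.
The 2/3 is divided into 4 equal shares of 1/6 among Bogdan, Jolanta, Ireneusz, Pelagia.
Bogdan predeceased; the 1/6 allotted to Bogdan's branch passes to Bogdan's issue by representation.
The 1/6 is divided into 2 equal shares of 1/12 among Grzegorz, Czeslaw.
Grzegorz is living and takes 1/12.
Czeslaw predeceased; the 1/12 allotted to Czeslaw's branch passes to Czeslaw's issue by representation.
The 1/12 is divided into 3 equal shares of 1/36 among Oleg, Halina, Zofia.
Oleg is living and takes 1/36.
Halina is living and takes 1/36.
Zofia is living and takes 1/36.
Jolanta is living and takes 1/6.
Ireneusz is living and takes 1/6.
Pelagia is living and takes 1/6.

Grzegorz 1/12; Halina 1/36; Ireneusz 1/6; Jolanta 1/6; Oleg 1/36; Pelagia 1/6; Tadeusz 1/3; Zofia 1/36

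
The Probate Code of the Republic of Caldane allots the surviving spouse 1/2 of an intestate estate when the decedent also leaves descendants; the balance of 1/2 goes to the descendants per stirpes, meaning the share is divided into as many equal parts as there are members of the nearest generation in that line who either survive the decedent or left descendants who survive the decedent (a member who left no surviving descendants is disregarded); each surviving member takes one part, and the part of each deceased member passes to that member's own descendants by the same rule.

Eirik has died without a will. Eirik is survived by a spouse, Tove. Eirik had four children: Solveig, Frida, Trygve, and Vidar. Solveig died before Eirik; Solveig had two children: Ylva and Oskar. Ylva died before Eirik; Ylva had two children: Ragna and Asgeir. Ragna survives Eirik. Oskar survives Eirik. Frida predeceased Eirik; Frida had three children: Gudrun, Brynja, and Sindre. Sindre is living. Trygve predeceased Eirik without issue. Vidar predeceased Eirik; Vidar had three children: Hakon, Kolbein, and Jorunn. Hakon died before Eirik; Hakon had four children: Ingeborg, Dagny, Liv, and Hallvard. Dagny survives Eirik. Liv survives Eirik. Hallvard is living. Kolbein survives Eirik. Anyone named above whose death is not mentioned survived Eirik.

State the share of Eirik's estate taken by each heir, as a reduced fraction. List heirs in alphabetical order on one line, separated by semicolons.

Asgeir 1/24; Brynja 1/18; Dagny 1/72; Gudrun 1/18; Hallvard 1/72; Ingeborg 1/72; Jorunn 1/18; Kolbein 1/18; Liv 1/72; Oskar 1/12; Ragna 1/24; Sindre 1/18; Tove 1/2

Tove, as surviving spouse, takes 1/2.
The remaining 1/2 passes to Eirik's descendants per stirpes.
Trygve left no surviving issue, so that branch lapses and is disregarded.
The 1/2 is divided into 3 equal shares of 1/6 among Solveig, Frida, Vidar.
Solveig predeceased; the 1/6 allotted to Solveig's branch passes to Solveig's issue by representation.
The 1/6 is divided into 2 equal shares of 1/12 among Ylva, Oskar.
Ylva predeceased; the 1/12 allotted to Ylva's branch passes to Ylva's issue by representation.
The 1/12 is divided into 2 equal shares of 1/24 among Ragna, Asgeir.
Ragna is living and takes 1/24.
Asgeir is living and takes 1/24.
Oskar is living and takes 1/12.
Frida predeceased; the 1/6 allotted to Frida's branch passes to Frida's issue by representation.
The 1/6 is divided into 3 equal shares of 1/18 among Gudrun, Brynja, Sindre.
Gudrun is living and takes 1/18.
Brynja is living and takes 1/18.
Sindre is living and takes 1/18.
Vidar predeceased; the 1/6 allotted to Vidar's branch passes to Vidar's issue by representation.
The 1/6 is divided into 3 equal shares of 1/18 among Hakon, Kolbein, Jorunn.
Hakon predeceased; the 1/18 allotted to Hakon's branch passes to Hakon's issue by representation.
The 1/18 is divided into 4 equal shares of 1/72 among Ingeborg, Dagny, Liv, Hallvard.
Ingeborg is living and takes 1/72.
Dagny is living and takes 1/72.
Liv is living and takes 1/72.
Hallvard is living and takes 1/72.
Kolbein is living and takes 1/18.
Jorunn is living and takes 1/18.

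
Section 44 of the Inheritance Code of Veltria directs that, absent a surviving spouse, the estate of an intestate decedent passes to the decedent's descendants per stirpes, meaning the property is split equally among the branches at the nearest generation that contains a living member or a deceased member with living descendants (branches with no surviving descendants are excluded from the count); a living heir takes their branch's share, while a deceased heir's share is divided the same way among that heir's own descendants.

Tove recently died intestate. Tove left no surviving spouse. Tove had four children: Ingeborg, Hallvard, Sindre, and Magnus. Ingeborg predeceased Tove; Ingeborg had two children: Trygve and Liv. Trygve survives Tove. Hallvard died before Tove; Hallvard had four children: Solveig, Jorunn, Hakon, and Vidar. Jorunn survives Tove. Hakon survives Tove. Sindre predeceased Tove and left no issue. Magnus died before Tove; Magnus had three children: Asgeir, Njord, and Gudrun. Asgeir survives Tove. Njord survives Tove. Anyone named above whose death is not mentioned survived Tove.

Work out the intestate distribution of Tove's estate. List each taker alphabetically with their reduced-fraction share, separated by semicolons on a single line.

There is no surviving spouse, so the entire estate passes to Tove's descendants per stirpes.
Sindre left no surviving issue, so that branch lapses and is disregarded.
The estate is divided into 3 equal shares of 1/3 among Ingeborg, Hallvard, Magnus.
Ingeborg predeceased; the 1/3 allotted to Ingeborg's branch passes to Ingeborg's issue by representation.
The 1/3 is divided into 2 equal shares of 1/6 among Trygve, Liv.
Trygve is living and takes 1/6.
Liv is living and takes 1/6.
Hallvard predeceased; the 1/3 allotted to Hallvard's branch passes to Hallvard's issue by representation.
The 1/3 is divided into 4 equal shares of 1/12 among Solveig, Jorunn, Hakon, Vidar.
Solveig is living and takes 1/12.
Jorunn is living and takes 1/12.
Hakon is living and takes 1/12.
Vidar is living and takes 1/12.
Magnus predeceased; the 1/3 allotted to Magnus's branch passes to Magnus's issue by representation.
The 1/3 is divided into 3 equal shares of 1/9 among Asgeir, Njord, Gudrun.
Asgeir is living and takes 1/9.
Njord is living and takes 1/9.
Gudrun is living and takes 1/9.

Asgeir 1/9; Gudrun 1/9; Hakon 1/12; Jorunn 1/12; Liv 1/6; Njord 1/9; Solveig 1/12; Trygve 1/6; Vidar 1/12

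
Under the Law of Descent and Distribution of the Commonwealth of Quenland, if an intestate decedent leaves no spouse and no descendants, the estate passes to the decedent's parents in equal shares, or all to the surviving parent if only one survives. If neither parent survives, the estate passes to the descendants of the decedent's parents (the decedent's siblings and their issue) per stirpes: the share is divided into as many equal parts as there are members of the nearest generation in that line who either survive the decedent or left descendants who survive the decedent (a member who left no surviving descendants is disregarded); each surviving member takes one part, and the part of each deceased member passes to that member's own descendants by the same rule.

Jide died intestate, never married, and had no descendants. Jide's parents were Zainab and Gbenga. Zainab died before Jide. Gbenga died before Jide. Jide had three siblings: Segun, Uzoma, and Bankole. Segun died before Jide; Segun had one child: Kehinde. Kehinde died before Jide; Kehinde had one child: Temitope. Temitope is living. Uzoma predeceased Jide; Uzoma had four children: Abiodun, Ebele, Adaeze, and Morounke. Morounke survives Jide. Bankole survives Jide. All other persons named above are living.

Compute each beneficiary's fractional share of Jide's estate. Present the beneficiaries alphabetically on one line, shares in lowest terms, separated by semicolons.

Abiodun 1/12; Adaeze 1/12; Bankole 1/3; Ebele 1/12; Morounke 1/12; Temitope 1/3

Neither parent survives and there are no descendants, so the estate passes to Jide's siblings and their issue per stirpes.
The estate is divided into 3 equal shares of 1/3 among Segun, Uzoma, Bankole.
Segun predeceased; the 1/3 allotted to Segun's branch passes to Segun's issue by representation.
Kehinde's line is the sole branch at this level, so the full 1/3 passes to Kehinde's issue by representation.
Temitope is the sole taker at this level and receives the full 1/3.
Uzoma predeceased; the 1/3 allotted to Uzoma's branch passes to Uzoma's issue by representation.
The 1/3 is divided into 4 equal shares of 1/12 among Abiodun, Ebele, Adaeze, Morounke.
Abiodun is living and takes 1/12.
Ebele is living and takes 1/12.
Adaeze is living and takes 1/12.
Morounke is living and takes 1/12.
Bankole is living and takes 1/3.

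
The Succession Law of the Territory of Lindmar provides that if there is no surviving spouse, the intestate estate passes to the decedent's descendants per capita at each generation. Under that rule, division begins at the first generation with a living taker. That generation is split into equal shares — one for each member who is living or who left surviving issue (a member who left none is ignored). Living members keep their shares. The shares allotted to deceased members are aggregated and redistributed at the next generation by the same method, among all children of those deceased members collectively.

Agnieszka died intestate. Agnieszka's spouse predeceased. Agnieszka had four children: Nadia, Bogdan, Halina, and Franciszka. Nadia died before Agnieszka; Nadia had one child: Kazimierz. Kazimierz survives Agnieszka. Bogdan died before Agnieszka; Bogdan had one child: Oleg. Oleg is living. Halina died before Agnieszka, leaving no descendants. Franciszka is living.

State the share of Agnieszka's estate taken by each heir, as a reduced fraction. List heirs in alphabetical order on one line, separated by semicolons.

Franciszka 1/3; Kazimierz 1/3; Oleg 1/3

There is no surviving spouse, so the entire estate passes to Agnieszka's descendants per capita at each generation.
At generation 1 (Nadia, Bogdan, Franciszka) there are 3 shares of (1)/3 = 1/3 each.
Living: Franciszka — each takes 1/3.
Deceased: Nadia and Bogdan. Their combined 2/3 is pooled and carried to generation 2.
At generation 2 (Kazimierz, Oleg) there are 2 shares of (2/3)/2 = 1/3 each.
Living: Kazimierz and Oleg — each takes 1/3.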